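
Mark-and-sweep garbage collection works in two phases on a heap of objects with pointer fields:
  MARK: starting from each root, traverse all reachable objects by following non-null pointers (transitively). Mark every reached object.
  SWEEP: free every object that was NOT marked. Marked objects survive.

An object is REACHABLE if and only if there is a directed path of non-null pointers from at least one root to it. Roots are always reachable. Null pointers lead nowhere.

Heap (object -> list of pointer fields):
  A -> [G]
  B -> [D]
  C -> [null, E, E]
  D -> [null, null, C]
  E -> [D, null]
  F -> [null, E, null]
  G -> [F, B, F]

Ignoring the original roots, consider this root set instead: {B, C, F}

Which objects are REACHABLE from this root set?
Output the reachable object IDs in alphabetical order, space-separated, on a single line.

Roots: B C F
Mark B: refs=D, marked=B
Mark C: refs=null E E, marked=B C
Mark F: refs=null E null, marked=B C F
Mark D: refs=null null C, marked=B C D F
Mark E: refs=D null, marked=B C D E F
Unmarked (collected): A G

Answer: B C D E F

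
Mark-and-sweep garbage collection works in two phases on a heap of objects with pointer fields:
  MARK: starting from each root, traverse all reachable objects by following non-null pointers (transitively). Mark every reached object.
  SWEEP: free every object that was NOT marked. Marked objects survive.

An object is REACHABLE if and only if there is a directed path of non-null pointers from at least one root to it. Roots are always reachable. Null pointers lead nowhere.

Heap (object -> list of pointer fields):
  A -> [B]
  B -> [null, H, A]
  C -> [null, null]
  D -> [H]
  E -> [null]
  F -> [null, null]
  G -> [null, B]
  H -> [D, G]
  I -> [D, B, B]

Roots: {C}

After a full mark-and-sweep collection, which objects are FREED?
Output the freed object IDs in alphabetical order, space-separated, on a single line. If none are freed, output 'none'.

Roots: C
Mark C: refs=null null, marked=C
Unmarked (collected): A B D E F G H I

Answer: A B D E F G H I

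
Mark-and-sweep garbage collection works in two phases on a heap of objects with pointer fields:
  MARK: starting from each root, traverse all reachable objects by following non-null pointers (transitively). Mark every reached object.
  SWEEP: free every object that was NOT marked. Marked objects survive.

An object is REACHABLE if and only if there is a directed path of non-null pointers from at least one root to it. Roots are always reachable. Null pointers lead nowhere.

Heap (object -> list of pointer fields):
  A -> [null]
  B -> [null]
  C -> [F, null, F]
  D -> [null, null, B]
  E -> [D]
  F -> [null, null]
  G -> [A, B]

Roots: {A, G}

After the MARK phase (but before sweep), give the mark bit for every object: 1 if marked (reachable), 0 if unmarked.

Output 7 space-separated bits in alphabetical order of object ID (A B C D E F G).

Roots: A G
Mark A: refs=null, marked=A
Mark G: refs=A B, marked=A G
Mark B: refs=null, marked=A B G
Unmarked (collected): C D E F

Answer: 1 1 0 0 0 0 1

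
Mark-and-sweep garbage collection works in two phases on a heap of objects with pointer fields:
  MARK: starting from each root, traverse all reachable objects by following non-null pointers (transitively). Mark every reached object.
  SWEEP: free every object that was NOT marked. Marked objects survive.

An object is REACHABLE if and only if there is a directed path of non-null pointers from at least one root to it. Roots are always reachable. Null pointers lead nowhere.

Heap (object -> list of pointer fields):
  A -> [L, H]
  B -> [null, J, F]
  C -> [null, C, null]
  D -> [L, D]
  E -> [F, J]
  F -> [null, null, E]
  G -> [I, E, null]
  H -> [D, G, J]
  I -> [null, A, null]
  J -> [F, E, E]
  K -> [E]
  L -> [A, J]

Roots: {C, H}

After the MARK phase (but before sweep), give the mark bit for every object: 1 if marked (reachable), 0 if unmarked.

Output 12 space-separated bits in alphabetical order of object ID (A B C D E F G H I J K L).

Answer: 1 0 1 1 1 1 1 1 1 1 0 1

Derivation:
Roots: C H
Mark C: refs=null C null, marked=C
Mark H: refs=D G J, marked=C H
Mark D: refs=L D, marked=C D H
Mark G: refs=I E null, marked=C D G H
Mark J: refs=F E E, marked=C D G H J
Mark L: refs=A J, marked=C D G H J L
Mark I: refs=null A null, marked=C D G H I J L
Mark E: refs=F J, marked=C D E G H I J L
Mark F: refs=null null E, marked=C D E F G H I J L
Mark A: refs=L H, marked=A C D E F G H I J L
Unmarked (collected): B K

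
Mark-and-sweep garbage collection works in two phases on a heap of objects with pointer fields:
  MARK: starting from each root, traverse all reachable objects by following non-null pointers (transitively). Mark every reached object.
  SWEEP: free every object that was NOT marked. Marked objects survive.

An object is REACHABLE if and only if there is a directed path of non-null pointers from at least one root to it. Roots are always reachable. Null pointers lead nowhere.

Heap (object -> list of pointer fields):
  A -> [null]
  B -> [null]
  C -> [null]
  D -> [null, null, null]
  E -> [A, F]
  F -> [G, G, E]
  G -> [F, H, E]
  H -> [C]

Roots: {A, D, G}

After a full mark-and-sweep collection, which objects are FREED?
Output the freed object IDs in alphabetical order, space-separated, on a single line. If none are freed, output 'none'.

Answer: B

Derivation:
Roots: A D G
Mark A: refs=null, marked=A
Mark D: refs=null null null, marked=A D
Mark G: refs=F H E, marked=A D G
Mark F: refs=G G E, marked=A D F G
Mark H: refs=C, marked=A D F G H
Mark E: refs=A F, marked=A D E F G H
Mark C: refs=null, marked=A C D E F G H
Unmarked (collected): B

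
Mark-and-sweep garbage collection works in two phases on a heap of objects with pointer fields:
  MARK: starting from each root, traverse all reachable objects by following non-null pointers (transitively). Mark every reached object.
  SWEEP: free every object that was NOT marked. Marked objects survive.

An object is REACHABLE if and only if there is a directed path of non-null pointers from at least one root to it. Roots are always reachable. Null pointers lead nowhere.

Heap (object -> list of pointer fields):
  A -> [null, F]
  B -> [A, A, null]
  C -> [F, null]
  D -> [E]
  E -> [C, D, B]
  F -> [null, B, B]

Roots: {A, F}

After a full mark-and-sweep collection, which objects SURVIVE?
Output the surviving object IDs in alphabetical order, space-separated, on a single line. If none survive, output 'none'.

Answer: A B F

Derivation:
Roots: A F
Mark A: refs=null F, marked=A
Mark F: refs=null B B, marked=A F
Mark B: refs=A A null, marked=A B F
Unmarked (collected): C D E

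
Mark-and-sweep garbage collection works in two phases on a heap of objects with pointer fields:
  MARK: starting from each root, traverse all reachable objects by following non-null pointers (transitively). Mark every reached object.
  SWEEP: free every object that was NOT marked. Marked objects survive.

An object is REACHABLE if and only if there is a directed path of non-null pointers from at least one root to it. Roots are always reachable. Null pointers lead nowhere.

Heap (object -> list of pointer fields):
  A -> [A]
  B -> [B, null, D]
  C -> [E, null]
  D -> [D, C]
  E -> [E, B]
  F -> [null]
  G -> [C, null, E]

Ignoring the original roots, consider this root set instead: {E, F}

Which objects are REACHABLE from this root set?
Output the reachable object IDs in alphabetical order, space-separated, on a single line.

Roots: E F
Mark E: refs=E B, marked=E
Mark F: refs=null, marked=E F
Mark B: refs=B null D, marked=B E F
Mark D: refs=D C, marked=B D E F
Mark C: refs=E null, marked=B C D E F
Unmarked (collected): A G

Answer: B C D E F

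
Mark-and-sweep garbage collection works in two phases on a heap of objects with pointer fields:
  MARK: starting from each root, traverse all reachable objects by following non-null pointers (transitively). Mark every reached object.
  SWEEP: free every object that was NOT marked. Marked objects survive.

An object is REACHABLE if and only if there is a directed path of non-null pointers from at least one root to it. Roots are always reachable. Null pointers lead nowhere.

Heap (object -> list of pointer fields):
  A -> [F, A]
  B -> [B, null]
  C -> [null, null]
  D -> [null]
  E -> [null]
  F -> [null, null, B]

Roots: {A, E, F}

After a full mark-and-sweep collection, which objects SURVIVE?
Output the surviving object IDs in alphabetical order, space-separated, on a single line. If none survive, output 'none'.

Answer: A B E F

Derivation:
Roots: A E F
Mark A: refs=F A, marked=A
Mark E: refs=null, marked=A E
Mark F: refs=null null B, marked=A E F
Mark B: refs=B null, marked=A B E F
Unmarked (collected): C D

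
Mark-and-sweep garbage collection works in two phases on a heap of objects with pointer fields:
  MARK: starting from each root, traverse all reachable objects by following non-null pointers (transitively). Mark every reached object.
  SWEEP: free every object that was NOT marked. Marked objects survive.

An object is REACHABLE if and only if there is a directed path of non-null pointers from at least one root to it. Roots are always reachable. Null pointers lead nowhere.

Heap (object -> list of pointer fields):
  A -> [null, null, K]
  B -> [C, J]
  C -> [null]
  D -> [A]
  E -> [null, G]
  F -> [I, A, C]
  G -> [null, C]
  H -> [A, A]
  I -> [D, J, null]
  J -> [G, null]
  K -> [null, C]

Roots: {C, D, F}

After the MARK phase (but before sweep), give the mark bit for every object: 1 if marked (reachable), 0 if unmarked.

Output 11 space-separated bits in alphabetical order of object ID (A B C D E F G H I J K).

Answer: 1 0 1 1 0 1 1 0 1 1 1

Derivation:
Roots: C D F
Mark C: refs=null, marked=C
Mark D: refs=A, marked=C D
Mark F: refs=I A C, marked=C D F
Mark A: refs=null null K, marked=A C D F
Mark I: refs=D J null, marked=A C D F I
Mark K: refs=null C, marked=A C D F I K
Mark J: refs=G null, marked=A C D F I J K
Mark G: refs=null C, marked=A C D F G I J K
Unmarked (collected): B E H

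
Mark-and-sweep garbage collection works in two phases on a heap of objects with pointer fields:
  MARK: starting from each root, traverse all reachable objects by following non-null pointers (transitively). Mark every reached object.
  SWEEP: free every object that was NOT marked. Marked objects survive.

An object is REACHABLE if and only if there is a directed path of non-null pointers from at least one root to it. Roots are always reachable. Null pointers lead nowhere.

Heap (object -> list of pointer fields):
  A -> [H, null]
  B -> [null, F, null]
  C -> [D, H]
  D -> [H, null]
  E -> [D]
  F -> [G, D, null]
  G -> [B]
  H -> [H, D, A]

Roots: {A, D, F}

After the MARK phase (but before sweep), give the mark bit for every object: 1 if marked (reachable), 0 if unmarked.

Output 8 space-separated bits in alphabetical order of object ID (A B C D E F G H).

Roots: A D F
Mark A: refs=H null, marked=A
Mark D: refs=H null, marked=A D
Mark F: refs=G D null, marked=A D F
Mark H: refs=H D A, marked=A D F H
Mark G: refs=B, marked=A D F G H
Mark B: refs=null F null, marked=A B D F G H
Unmarked (collected): C E

Answer: 1 1 0 1 0 1 1 1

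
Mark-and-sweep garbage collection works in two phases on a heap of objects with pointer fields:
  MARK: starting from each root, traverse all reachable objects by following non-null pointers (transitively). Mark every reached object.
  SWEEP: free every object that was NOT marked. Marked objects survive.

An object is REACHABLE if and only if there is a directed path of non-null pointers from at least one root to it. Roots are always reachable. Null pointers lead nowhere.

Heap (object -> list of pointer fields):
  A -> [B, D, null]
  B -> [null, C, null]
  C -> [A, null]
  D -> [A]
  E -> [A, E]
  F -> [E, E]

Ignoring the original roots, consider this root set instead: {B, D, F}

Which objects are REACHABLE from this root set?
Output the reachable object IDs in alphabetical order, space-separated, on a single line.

Roots: B D F
Mark B: refs=null C null, marked=B
Mark D: refs=A, marked=B D
Mark F: refs=E E, marked=B D F
Mark C: refs=A null, marked=B C D F
Mark A: refs=B D null, marked=A B C D F
Mark E: refs=A E, marked=A B C D E F
Unmarked (collected): (none)

Answer: A B C D E F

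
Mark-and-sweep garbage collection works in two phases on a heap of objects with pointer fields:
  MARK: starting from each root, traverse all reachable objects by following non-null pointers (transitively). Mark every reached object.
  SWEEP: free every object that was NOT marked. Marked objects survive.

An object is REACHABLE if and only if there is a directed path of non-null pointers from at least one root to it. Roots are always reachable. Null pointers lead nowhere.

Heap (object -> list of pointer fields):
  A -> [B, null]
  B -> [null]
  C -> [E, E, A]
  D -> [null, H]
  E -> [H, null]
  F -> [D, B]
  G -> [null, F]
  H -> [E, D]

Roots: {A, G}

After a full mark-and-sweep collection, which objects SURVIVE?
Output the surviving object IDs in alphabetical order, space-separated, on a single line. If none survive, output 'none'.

Answer: A B D E F G H

Derivation:
Roots: A G
Mark A: refs=B null, marked=A
Mark G: refs=null F, marked=A G
Mark B: refs=null, marked=A B G
Mark F: refs=D B, marked=A B F G
Mark D: refs=null H, marked=A B D F G
Mark H: refs=E D, marked=A B D F G H
Mark E: refs=H null, marked=A B D E F G H
Unmarked (collected): C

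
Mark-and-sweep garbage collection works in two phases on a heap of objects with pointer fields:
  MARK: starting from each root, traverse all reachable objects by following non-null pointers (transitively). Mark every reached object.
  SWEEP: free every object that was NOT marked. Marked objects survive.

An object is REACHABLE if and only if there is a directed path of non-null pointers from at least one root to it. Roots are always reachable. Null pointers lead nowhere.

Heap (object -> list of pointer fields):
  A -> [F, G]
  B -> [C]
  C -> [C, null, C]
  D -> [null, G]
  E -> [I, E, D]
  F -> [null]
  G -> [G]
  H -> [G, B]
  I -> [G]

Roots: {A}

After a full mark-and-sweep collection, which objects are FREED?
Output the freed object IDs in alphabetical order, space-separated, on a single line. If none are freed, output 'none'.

Roots: A
Mark A: refs=F G, marked=A
Mark F: refs=null, marked=A F
Mark G: refs=G, marked=A F G
Unmarked (collected): B C D E H I

Answer: B C D E H I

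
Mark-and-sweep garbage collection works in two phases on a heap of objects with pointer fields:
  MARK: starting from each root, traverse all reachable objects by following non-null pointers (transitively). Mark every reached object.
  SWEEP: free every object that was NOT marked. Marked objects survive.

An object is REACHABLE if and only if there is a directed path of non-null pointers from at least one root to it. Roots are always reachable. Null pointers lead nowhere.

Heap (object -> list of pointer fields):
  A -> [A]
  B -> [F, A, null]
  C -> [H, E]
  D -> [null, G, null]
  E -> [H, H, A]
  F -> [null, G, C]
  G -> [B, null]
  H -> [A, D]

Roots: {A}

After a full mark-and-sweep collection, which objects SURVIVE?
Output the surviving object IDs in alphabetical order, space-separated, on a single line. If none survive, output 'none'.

Roots: A
Mark A: refs=A, marked=A
Unmarked (collected): B C D E F G H

Answer: A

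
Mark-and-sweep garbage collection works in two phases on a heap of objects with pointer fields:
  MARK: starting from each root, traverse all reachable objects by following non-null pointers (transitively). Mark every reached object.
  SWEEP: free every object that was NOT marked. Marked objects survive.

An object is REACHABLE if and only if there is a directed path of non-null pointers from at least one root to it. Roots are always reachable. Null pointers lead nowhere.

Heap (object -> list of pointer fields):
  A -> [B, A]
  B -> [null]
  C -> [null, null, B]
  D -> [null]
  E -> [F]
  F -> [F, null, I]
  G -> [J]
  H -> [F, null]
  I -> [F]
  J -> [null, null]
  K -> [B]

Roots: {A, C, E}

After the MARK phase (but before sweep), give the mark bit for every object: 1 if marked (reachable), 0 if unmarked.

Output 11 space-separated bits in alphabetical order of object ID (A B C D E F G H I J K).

Roots: A C E
Mark A: refs=B A, marked=A
Mark C: refs=null null B, marked=A C
Mark E: refs=F, marked=A C E
Mark B: refs=null, marked=A B C E
Mark F: refs=F null I, marked=A B C E F
Mark I: refs=F, marked=A B C E F I
Unmarked (collected): D G H J K

Answer: 1 1 1 0 1 1 0 0 1 0 0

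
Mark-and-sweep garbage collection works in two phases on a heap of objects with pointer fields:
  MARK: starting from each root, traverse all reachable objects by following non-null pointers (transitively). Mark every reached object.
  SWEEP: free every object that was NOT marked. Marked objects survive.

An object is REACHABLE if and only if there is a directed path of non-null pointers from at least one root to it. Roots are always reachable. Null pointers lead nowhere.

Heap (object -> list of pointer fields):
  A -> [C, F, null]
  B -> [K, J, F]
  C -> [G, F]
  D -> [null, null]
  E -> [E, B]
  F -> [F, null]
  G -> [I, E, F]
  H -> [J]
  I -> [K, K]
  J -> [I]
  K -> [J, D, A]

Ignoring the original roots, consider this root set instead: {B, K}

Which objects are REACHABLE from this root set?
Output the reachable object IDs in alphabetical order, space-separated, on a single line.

Answer: A B C D E F G I J K

Derivation:
Roots: B K
Mark B: refs=K J F, marked=B
Mark K: refs=J D A, marked=B K
Mark J: refs=I, marked=B J K
Mark F: refs=F null, marked=B F J K
Mark D: refs=null null, marked=B D F J K
Mark A: refs=C F null, marked=A B D F J K
Mark I: refs=K K, marked=A B D F I J K
Mark C: refs=G F, marked=A B C D F I J K
Mark G: refs=I E F, marked=A B C D F G I J K
Mark E: refs=E B, marked=A B C D E F G I J K
Unmarked (collected): H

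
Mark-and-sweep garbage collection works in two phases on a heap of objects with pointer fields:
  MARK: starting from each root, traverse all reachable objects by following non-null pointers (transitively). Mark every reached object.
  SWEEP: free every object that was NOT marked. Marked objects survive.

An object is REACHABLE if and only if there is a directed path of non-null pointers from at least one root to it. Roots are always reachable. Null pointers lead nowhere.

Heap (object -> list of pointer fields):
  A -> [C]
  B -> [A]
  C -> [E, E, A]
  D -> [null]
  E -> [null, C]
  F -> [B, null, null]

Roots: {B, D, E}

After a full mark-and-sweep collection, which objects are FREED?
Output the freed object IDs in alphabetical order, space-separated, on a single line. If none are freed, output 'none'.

Roots: B D E
Mark B: refs=A, marked=B
Mark D: refs=null, marked=B D
Mark E: refs=null C, marked=B D E
Mark A: refs=C, marked=A B D E
Mark C: refs=E E A, marked=A B C D E
Unmarked (collected): F

Answer: F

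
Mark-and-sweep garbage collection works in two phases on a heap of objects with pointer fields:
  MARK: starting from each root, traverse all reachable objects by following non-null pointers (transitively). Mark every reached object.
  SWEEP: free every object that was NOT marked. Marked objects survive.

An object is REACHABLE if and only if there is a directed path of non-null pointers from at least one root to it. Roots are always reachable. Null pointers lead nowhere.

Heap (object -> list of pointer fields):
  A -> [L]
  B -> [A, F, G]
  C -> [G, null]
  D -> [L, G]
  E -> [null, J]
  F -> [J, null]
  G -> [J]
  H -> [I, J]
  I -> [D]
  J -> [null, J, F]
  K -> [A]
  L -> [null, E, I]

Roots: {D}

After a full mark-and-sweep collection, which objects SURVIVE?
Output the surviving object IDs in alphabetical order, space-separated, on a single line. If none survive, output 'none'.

Roots: D
Mark D: refs=L G, marked=D
Mark L: refs=null E I, marked=D L
Mark G: refs=J, marked=D G L
Mark E: refs=null J, marked=D E G L
Mark I: refs=D, marked=D E G I L
Mark J: refs=null J F, marked=D E G I J L
Mark F: refs=J null, marked=D E F G I J L
Unmarked (collected): A B C H K

Answer: D E F G I J L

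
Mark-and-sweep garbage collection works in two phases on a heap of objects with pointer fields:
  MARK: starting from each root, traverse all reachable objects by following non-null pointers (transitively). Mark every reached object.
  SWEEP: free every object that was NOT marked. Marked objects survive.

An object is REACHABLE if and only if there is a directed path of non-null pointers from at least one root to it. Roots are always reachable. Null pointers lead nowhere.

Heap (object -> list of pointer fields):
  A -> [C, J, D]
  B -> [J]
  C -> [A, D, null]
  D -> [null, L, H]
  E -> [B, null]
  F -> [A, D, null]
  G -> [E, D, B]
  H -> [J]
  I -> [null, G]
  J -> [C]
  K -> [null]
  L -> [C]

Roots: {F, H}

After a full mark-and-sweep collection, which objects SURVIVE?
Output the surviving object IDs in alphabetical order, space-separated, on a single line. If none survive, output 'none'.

Answer: A C D F H J L

Derivation:
Roots: F H
Mark F: refs=A D null, marked=F
Mark H: refs=J, marked=F H
Mark A: refs=C J D, marked=A F H
Mark D: refs=null L H, marked=A D F H
Mark J: refs=C, marked=A D F H J
Mark C: refs=A D null, marked=A C D F H J
Mark L: refs=C, marked=A C D F H J L
Unmarked (collected): B E G I K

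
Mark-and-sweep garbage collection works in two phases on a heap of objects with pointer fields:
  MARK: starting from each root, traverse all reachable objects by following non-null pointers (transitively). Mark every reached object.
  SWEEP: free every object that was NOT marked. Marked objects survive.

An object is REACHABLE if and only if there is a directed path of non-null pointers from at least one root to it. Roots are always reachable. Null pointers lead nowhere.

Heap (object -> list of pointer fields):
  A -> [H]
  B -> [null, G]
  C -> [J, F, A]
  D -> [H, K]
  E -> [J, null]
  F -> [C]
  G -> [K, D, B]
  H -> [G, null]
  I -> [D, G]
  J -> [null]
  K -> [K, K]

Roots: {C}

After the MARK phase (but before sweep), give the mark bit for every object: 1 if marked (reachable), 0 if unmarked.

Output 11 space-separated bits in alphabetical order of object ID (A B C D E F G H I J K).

Roots: C
Mark C: refs=J F A, marked=C
Mark J: refs=null, marked=C J
Mark F: refs=C, marked=C F J
Mark A: refs=H, marked=A C F J
Mark H: refs=G null, marked=A C F H J
Mark G: refs=K D B, marked=A C F G H J
Mark K: refs=K K, marked=A C F G H J K
Mark D: refs=H K, marked=A C D F G H J K
Mark B: refs=null G, marked=A B C D F G H J K
Unmarked (collected): E I

Answer: 1 1 1 1 0 1 1 1 0 1 1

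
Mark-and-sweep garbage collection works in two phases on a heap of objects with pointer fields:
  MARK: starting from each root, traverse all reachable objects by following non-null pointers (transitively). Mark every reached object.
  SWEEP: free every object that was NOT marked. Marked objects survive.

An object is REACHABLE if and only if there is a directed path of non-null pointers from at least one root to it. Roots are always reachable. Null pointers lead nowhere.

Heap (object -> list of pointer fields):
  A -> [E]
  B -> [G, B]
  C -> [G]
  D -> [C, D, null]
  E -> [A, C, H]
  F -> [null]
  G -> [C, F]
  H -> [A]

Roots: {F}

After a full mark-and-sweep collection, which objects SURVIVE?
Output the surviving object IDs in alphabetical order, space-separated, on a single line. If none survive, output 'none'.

Answer: F

Derivation:
Roots: F
Mark F: refs=null, marked=F
Unmarked (collected): A B C D E G H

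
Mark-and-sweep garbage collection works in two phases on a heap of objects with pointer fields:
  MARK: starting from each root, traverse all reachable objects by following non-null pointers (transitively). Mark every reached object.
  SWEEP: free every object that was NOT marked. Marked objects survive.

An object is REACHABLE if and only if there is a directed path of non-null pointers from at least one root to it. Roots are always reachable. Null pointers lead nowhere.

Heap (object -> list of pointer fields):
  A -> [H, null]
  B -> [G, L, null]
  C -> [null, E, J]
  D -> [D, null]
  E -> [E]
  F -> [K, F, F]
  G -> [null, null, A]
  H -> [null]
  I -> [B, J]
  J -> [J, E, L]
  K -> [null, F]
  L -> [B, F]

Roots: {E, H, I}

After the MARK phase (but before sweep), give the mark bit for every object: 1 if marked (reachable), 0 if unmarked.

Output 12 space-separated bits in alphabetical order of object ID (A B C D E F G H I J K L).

Roots: E H I
Mark E: refs=E, marked=E
Mark H: refs=null, marked=E H
Mark I: refs=B J, marked=E H I
Mark B: refs=G L null, marked=B E H I
Mark J: refs=J E L, marked=B E H I J
Mark G: refs=null null A, marked=B E G H I J
Mark L: refs=B F, marked=B E G H I J L
Mark A: refs=H null, marked=A B E G H I J L
Mark F: refs=K F F, marked=A B E F G H I J L
Mark K: refs=null F, marked=A B E F G H I J K L
Unmarked (collected): C D

Answer: 1 1 0 0 1 1 1 1 1 1 1 1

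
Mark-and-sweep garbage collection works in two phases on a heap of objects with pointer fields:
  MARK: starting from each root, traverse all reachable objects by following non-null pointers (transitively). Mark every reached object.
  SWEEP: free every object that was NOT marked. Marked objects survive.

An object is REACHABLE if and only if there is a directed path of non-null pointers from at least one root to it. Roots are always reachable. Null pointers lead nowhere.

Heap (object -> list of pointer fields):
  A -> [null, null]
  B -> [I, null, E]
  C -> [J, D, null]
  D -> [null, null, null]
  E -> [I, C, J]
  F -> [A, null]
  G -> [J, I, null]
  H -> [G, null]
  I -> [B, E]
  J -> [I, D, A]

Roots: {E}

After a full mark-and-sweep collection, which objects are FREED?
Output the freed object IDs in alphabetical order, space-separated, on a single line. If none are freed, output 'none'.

Answer: F G H

Derivation:
Roots: E
Mark E: refs=I C J, marked=E
Mark I: refs=B E, marked=E I
Mark C: refs=J D null, marked=C E I
Mark J: refs=I D A, marked=C E I J
Mark B: refs=I null E, marked=B C E I J
Mark D: refs=null null null, marked=B C D E I J
Mark A: refs=null null, marked=A B C D E I J
Unmarked (collected): F G H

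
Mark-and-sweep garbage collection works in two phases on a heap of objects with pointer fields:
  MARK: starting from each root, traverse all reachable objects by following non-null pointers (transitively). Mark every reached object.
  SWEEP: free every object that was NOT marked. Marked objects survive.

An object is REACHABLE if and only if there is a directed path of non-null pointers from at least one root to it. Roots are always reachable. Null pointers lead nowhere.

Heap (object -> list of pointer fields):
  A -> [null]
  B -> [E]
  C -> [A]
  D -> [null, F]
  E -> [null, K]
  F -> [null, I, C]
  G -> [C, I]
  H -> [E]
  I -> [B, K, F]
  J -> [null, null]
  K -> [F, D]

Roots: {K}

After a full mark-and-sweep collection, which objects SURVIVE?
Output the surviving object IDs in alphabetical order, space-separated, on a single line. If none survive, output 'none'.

Answer: A B C D E F I K

Derivation:
Roots: K
Mark K: refs=F D, marked=K
Mark F: refs=null I C, marked=F K
Mark D: refs=null F, marked=D F K
Mark I: refs=B K F, marked=D F I K
Mark C: refs=A, marked=C D F I K
Mark B: refs=E, marked=B C D F I K
Mark A: refs=null, marked=A B C D F I K
Mark E: refs=null K, marked=A B C D E F I K
Unmarked (collected): G H J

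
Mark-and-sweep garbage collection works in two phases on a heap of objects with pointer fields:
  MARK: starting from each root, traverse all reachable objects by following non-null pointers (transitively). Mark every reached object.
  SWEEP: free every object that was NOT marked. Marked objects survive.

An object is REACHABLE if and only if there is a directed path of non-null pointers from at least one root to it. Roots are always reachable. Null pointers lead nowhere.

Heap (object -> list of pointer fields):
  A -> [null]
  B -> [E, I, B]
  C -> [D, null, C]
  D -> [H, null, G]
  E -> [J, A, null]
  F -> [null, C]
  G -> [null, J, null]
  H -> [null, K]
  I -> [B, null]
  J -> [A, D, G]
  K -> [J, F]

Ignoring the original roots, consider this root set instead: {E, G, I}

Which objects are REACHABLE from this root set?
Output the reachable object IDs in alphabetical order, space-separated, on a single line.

Roots: E G I
Mark E: refs=J A null, marked=E
Mark G: refs=null J null, marked=E G
Mark I: refs=B null, marked=E G I
Mark J: refs=A D G, marked=E G I J
Mark A: refs=null, marked=A E G I J
Mark B: refs=E I B, marked=A B E G I J
Mark D: refs=H null G, marked=A B D E G I J
Mark H: refs=null K, marked=A B D E G H I J
Mark K: refs=J F, marked=A B D E G H I J K
Mark F: refs=null C, marked=A B D E F G H I J K
Mark C: refs=D null C, marked=A B C D E F G H I J K
Unmarked (collected): (none)

Answer: A B C D E F G H I J K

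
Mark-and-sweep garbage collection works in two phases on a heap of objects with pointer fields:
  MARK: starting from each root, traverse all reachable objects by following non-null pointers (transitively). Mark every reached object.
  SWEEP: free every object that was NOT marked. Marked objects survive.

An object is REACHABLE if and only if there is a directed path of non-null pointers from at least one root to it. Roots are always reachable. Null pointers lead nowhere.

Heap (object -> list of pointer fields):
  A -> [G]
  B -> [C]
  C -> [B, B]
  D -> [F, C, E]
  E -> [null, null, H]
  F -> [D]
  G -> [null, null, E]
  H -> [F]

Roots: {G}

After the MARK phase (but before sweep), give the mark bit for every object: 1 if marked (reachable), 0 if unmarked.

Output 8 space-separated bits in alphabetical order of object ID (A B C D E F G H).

Roots: G
Mark G: refs=null null E, marked=G
Mark E: refs=null null H, marked=E G
Mark H: refs=F, marked=E G H
Mark F: refs=D, marked=E F G H
Mark D: refs=F C E, marked=D E F G H
Mark C: refs=B B, marked=C D E F G H
Mark B: refs=C, marked=B C D E F G H
Unmarked (collected): A

Answer: 0 1 1 1 1 1 1 1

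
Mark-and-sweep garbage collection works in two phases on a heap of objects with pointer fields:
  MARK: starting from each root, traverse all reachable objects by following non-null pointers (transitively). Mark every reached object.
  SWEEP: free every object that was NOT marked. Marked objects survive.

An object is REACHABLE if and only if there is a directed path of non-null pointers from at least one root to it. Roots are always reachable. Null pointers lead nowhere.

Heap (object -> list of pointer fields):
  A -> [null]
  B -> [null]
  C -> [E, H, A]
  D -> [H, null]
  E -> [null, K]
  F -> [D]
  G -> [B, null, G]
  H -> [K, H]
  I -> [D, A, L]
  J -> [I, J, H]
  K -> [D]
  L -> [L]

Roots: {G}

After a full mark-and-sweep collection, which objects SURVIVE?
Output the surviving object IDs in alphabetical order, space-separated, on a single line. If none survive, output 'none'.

Answer: B G

Derivation:
Roots: G
Mark G: refs=B null G, marked=G
Mark B: refs=null, marked=B G
Unmarked (collected): A C D E F H I J K L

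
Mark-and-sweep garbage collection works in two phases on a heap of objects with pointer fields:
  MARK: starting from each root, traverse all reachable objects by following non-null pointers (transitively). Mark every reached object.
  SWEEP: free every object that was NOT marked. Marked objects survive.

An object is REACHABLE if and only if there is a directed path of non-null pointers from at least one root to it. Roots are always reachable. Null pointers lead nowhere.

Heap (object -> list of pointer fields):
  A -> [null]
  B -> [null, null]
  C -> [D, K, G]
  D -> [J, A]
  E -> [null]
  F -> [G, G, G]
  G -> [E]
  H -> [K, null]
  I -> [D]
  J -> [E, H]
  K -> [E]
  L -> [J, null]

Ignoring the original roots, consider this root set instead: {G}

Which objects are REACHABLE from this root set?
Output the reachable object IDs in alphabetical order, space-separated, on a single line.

Roots: G
Mark G: refs=E, marked=G
Mark E: refs=null, marked=E G
Unmarked (collected): A B C D F H I J K L

Answer: E G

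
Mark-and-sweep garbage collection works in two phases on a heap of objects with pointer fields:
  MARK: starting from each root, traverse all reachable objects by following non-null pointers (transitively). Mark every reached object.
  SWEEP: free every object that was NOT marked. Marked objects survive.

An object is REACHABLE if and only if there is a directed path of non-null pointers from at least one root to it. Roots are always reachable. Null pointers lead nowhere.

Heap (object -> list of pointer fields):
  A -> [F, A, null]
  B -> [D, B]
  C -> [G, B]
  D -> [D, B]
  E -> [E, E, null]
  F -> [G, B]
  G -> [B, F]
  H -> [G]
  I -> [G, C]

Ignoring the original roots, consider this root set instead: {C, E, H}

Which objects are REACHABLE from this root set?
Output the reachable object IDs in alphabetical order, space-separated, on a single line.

Answer: B C D E F G H

Derivation:
Roots: C E H
Mark C: refs=G B, marked=C
Mark E: refs=E E null, marked=C E
Mark H: refs=G, marked=C E H
Mark G: refs=B F, marked=C E G H
Mark B: refs=D B, marked=B C E G H
Mark F: refs=G B, marked=B C E F G H
Mark D: refs=D B, marked=B C D E F G H
Unmarked (collected): A I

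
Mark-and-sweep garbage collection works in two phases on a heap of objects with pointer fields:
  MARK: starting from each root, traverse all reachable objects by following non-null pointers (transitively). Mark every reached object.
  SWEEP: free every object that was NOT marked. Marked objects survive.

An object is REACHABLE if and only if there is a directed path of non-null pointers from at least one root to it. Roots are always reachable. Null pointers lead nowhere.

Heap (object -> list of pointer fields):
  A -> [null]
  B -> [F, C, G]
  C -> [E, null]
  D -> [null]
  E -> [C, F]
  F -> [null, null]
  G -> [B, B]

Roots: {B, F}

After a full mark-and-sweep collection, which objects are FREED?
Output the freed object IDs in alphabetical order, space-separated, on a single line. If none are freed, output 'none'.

Answer: A D

Derivation:
Roots: B F
Mark B: refs=F C G, marked=B
Mark F: refs=null null, marked=B F
Mark C: refs=E null, marked=B C F
Mark G: refs=B B, marked=B C F G
Mark E: refs=C F, marked=B C E F G
Unmarked (collected): A D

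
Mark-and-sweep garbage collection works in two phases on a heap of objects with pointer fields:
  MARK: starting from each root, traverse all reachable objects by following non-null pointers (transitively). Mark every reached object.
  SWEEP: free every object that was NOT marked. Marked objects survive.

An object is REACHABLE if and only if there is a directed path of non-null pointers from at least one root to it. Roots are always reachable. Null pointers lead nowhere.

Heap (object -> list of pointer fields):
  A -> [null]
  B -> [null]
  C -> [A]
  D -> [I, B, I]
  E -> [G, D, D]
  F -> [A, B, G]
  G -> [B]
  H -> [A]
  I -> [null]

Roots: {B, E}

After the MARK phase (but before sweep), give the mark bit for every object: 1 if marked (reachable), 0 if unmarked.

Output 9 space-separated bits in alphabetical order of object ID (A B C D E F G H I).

Answer: 0 1 0 1 1 0 1 0 1

Derivation:
Roots: B E
Mark B: refs=null, marked=B
Mark E: refs=G D D, marked=B E
Mark G: refs=B, marked=B E G
Mark D: refs=I B I, marked=B D E G
Mark I: refs=null, marked=B D E G I
Unmarked (collected): A C F H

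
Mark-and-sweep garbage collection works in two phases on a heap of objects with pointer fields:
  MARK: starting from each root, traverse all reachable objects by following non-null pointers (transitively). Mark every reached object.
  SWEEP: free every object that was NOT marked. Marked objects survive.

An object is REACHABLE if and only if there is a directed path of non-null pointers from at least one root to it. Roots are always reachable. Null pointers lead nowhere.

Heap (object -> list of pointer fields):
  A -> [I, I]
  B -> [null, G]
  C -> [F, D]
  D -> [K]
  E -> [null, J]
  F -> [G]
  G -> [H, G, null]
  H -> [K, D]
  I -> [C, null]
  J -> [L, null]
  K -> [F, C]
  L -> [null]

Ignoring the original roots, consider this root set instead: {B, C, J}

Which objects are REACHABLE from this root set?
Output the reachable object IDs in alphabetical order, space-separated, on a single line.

Roots: B C J
Mark B: refs=null G, marked=B
Mark C: refs=F D, marked=B C
Mark J: refs=L null, marked=B C J
Mark G: refs=H G null, marked=B C G J
Mark F: refs=G, marked=B C F G J
Mark D: refs=K, marked=B C D F G J
Mark L: refs=null, marked=B C D F G J L
Mark H: refs=K D, marked=B C D F G H J L
Mark K: refs=F C, marked=B C D F G H J K L
Unmarked (collected): A E I

Answer: B C D F G H J K L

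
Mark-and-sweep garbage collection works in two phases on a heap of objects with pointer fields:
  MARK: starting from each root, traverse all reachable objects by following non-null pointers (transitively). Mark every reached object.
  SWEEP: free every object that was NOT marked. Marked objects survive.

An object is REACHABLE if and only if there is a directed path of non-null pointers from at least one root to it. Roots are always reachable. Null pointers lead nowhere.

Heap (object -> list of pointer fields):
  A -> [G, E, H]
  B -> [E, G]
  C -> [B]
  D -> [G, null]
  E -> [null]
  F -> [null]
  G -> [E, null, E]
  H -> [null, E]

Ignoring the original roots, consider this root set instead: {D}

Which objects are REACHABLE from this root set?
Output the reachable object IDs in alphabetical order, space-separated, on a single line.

Roots: D
Mark D: refs=G null, marked=D
Mark G: refs=E null E, marked=D G
Mark E: refs=null, marked=D E G
Unmarked (collected): A B C F H

Answer: D E G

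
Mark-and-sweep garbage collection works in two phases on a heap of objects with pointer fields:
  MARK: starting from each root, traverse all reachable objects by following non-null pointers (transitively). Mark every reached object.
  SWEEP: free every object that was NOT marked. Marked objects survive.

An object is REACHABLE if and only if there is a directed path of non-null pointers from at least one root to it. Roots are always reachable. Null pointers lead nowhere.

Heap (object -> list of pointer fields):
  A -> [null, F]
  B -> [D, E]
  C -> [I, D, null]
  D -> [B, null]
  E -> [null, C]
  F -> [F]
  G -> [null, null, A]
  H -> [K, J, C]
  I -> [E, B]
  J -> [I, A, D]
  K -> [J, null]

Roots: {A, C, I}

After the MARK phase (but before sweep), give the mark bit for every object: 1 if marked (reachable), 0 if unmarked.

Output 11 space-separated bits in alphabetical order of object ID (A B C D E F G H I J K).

Roots: A C I
Mark A: refs=null F, marked=A
Mark C: refs=I D null, marked=A C
Mark I: refs=E B, marked=A C I
Mark F: refs=F, marked=A C F I
Mark D: refs=B null, marked=A C D F I
Mark E: refs=null C, marked=A C D E F I
Mark B: refs=D E, marked=A B C D E F I
Unmarked (collected): G H J K

Answer: 1 1 1 1 1 1 0 0 1 0 0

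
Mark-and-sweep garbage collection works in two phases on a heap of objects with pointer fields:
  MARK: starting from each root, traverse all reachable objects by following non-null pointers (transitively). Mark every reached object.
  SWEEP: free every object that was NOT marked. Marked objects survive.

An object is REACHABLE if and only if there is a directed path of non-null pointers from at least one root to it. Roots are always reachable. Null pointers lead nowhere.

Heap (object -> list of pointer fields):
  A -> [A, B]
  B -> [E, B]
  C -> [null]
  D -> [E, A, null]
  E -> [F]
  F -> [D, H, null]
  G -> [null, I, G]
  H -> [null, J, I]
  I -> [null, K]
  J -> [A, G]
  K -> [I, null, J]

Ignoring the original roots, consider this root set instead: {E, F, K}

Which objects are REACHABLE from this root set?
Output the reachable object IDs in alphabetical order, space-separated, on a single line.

Roots: E F K
Mark E: refs=F, marked=E
Mark F: refs=D H null, marked=E F
Mark K: refs=I null J, marked=E F K
Mark D: refs=E A null, marked=D E F K
Mark H: refs=null J I, marked=D E F H K
Mark I: refs=null K, marked=D E F H I K
Mark J: refs=A G, marked=D E F H I J K
Mark A: refs=A B, marked=A D E F H I J K
Mark G: refs=null I G, marked=A D E F G H I J K
Mark B: refs=E B, marked=A B D E F G H I J K
Unmarked (collected): C

Answer: A B D E F G H I J K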